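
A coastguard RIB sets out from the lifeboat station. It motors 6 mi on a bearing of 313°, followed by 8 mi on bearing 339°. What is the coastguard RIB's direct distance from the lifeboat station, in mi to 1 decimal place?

13.6 mi

Leg 1 (313°, 6 mi): east 6 sin 313° = -4.39, north 6 cos 313° = 4.09
Leg 2 (339°, 8 mi): east 8 sin 339° = -2.87, north 8 cos 339° = 7.47
Net: -7.26 east, 11.56 north. Distance = √((-7.26)² + (11.56)²) = 13.649 mi.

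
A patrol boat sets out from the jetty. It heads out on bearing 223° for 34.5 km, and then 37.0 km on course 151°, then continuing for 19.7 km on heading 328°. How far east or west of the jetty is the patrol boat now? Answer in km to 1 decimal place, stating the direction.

16.0 km west

Leg 1 (223°, 34.5 km): east 34.5 sin 223° = -23.53, north 34.5 cos 223° = -25.23
Leg 2 (151°, 37.0 km): east 37.0 sin 151° = 17.94, north 37.0 cos 151° = -32.36
Leg 3 (328°, 19.7 km): east 19.7 sin 328° = -10.44, north 19.7 cos 328° = 16.71
Net east component: -16.03 km.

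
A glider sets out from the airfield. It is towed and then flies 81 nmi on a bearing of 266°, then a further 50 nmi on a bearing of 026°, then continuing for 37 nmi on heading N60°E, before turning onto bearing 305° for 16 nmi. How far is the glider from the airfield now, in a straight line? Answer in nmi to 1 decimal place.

78.0 nmi

Leg 1 (266°, 81 nmi): east 81 sin 266° = -80.80, north 81 cos 266° = -5.65
Leg 2 (026°, 50 nmi): east 50 sin 26° = 21.92, north 50 cos 26° = 44.94
Leg 3 (N60°E, 37 nmi): east 37 sin 60° = 32.04, north 37 cos 60° = 18.50
Leg 4 (305°, 16 nmi): east 16 sin 305° = -13.11, north 16 cos 305° = 9.18
Net: -39.95 east, 66.97 north. Distance = √((-39.95)² + (66.97)²) = 77.977 nmi.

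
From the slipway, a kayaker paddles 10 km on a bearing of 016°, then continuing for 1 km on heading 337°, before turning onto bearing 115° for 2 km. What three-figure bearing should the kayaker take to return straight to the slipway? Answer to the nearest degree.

Leg 1 (016°, 10 km): east 10 sin 16° = 2.76, north 10 cos 16° = 9.61
Leg 2 (337°, 1 km): east 1 sin 337° = -0.39, north 1 cos 337° = 0.92
Leg 3 (115°, 2 km): east 2 sin 115° = 1.81, north 2 cos 115° = -0.85
Net displacement: 4.18 east, 9.69 north. Direction back to start is (-4.18, -9.69): bearing = atan2(-4.18, -9.69) mod 360° = 203.33° ≈ 203°.

203°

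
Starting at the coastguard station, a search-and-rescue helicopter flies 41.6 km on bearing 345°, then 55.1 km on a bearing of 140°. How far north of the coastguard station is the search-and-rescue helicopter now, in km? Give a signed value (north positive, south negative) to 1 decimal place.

-2.0 km

Leg 1 (345°, 41.6 km): east 41.6 sin 345° = -10.77, north 41.6 cos 345° = 40.18
Leg 2 (140°, 55.1 km): east 55.1 sin 140° = 35.42, north 55.1 cos 140° = -42.21
Net north component: -2.03 km.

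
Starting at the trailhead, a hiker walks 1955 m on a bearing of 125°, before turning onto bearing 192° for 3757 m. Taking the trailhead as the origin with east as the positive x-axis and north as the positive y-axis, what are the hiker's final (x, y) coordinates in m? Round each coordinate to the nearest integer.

(820, -4796)

Leg 1 (125°, 1955 m): east 1955 sin 125° = 1601.44, north 1955 cos 125° = -1121.34
Leg 2 (192°, 3757 m): east 3757 sin 192° = -781.12, north 3757 cos 192° = -3674.90
Summing: 820.32 m east, -4796.24 m north → (820, -4796).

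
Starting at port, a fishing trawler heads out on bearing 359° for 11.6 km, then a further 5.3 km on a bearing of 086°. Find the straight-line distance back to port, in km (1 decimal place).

13.0 km

Leg 1 (359°, 11.6 km): east 11.6 sin 359° = -0.20, north 11.6 cos 359° = 11.60
Leg 2 (086°, 5.3 km): east 5.3 sin 86° = 5.29, north 5.3 cos 86° = 0.37
Net: 5.08 east, 11.97 north. Distance = √((5.08)² + (11.97)²) = 13.003 km.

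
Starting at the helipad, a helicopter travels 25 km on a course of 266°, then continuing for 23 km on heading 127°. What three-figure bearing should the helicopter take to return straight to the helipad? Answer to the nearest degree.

Leg 1 (266°, 25 km): east 25 sin 266° = -24.94, north 25 cos 266° = -1.74
Leg 2 (127°, 23 km): east 23 sin 127° = 18.37, north 23 cos 127° = -13.84
Net displacement: -6.57 east, -15.59 north. Direction back to start is (6.57, 15.59): bearing = atan2(6.57, 15.59) mod 360° = 22.86° ≈ 023°.

023°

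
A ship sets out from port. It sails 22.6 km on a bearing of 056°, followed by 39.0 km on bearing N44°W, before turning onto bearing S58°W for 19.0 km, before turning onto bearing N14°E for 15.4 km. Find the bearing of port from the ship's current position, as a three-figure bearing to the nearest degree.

156°

Leg 1 (056°, 22.6 km): east 22.6 sin 56° = 18.74, north 22.6 cos 56° = 12.64
Leg 2 (N44°W, 39.0 km): east 39.0 sin 316° = -27.09, north 39.0 cos 316° = 28.05
Leg 3 (S58°W, 19.0 km): east 19.0 sin 238° = -16.11, north 19.0 cos 238° = -10.07
Leg 4 (N14°E, 15.4 km): east 15.4 sin 14° = 3.73, north 15.4 cos 14° = 14.94
Net displacement: -20.74 east, 45.57 north. Direction back to start is (20.74, -45.57): bearing = atan2(20.74, -45.57) mod 360° = 155.52° ≈ 156°.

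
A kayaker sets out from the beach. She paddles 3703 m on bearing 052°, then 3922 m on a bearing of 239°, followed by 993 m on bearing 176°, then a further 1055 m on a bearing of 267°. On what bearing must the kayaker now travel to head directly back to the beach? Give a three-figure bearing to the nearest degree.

061°

Leg 1 (052°, 3703 m): east 3703 sin 52° = 2918.00, north 3703 cos 52° = 2279.79
Leg 2 (239°, 3922 m): east 3922 sin 239° = -3361.81, north 3922 cos 239° = -2019.98
Leg 3 (176°, 993 m): east 993 sin 176° = 69.27, north 993 cos 176° = -990.58
Leg 4 (267°, 1055 m): east 1055 sin 267° = -1053.55, north 1055 cos 267° = -55.21
Net displacement: -1428.09 east, -785.98 north. Direction back to start is (1428.09, 785.98): bearing = atan2(1428.09, 785.98) mod 360° = 61.17° ≈ 061°.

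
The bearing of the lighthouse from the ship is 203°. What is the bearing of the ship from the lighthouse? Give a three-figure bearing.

023°

Back-bearing = 203° − 180° = 023°.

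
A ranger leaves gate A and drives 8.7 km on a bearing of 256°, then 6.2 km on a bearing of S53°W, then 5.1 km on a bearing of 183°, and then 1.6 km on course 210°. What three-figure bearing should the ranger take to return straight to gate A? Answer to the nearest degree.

050°

Leg 1 (256°, 8.7 km): east 8.7 sin 256° = -8.44, north 8.7 cos 256° = -2.10
Leg 2 (S53°W, 6.2 km): east 6.2 sin 233° = -4.95, north 6.2 cos 233° = -3.73
Leg 3 (183°, 5.1 km): east 5.1 sin 183° = -0.27, north 5.1 cos 183° = -5.09
Leg 4 (210°, 1.6 km): east 1.6 sin 210° = -0.80, north 1.6 cos 210° = -1.39
Net displacement: -14.46 east, -12.31 north. Direction back to start is (14.46, 12.31): bearing = atan2(14.46, 12.31) mod 360° = 49.58° ≈ 050°.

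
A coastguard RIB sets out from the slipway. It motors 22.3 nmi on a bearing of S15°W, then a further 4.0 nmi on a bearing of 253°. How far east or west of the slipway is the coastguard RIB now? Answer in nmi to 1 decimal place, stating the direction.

9.6 nmi west

Leg 1 (S15°W, 22.3 nmi): east 22.3 sin 195° = -5.77, north 22.3 cos 195° = -21.54
Leg 2 (253°, 4.0 nmi): east 4.0 sin 253° = -3.83, north 4.0 cos 253° = -1.17
Net east component: -9.60 nmi.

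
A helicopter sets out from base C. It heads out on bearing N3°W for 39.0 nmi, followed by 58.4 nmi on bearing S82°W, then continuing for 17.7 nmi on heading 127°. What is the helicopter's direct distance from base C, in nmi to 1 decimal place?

50.0 nmi

Leg 1 (N3°W, 39.0 nmi): east 39.0 sin 357° = -2.04, north 39.0 cos 357° = 38.95
Leg 2 (S82°W, 58.4 nmi): east 58.4 sin 262° = -57.83, north 58.4 cos 262° = -8.13
Leg 3 (127°, 17.7 nmi): east 17.7 sin 127° = 14.14, north 17.7 cos 127° = -10.65
Net: -45.74 east, 20.17 north. Distance = √((-45.74)² + (20.17)²) = 49.986 nmi.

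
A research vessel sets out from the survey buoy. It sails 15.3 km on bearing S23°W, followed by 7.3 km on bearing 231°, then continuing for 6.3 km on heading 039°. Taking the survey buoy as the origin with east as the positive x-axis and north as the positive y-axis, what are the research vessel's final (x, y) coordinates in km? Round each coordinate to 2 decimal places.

(-7.69, -13.78)

Leg 1 (S23°W, 15.3 km): east 15.3 sin 203° = -5.98, north 15.3 cos 203° = -14.08
Leg 2 (231°, 7.3 km): east 7.3 sin 231° = -5.67, north 7.3 cos 231° = -4.59
Leg 3 (039°, 6.3 km): east 6.3 sin 39° = 3.96, north 6.3 cos 39° = 4.90
Summing: -7.69 km east, -13.78 km north → (-7.69, -13.78).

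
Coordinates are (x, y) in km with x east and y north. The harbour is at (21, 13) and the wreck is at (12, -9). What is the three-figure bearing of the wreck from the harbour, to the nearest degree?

Δeast = 12 − 21 = -9.00; Δnorth = -9 − 13 = -22.00.
Bearing = atan2(Δeast, Δnorth) mod 360° = 202.25° ≈ 202°.

202°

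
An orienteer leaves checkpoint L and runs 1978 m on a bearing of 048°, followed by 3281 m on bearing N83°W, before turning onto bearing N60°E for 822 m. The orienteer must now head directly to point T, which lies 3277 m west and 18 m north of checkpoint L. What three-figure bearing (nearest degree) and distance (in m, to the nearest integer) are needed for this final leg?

Leg 1 (048°, 1978 m): east 1978 sin 48° = 1469.94, north 1978 cos 48° = 1323.54
Leg 2 (N83°W, 3281 m): east 3281 sin 277° = -3256.54, north 3281 cos 277° = 399.85
Leg 3 (N60°E, 822 m): east 822 sin 60° = 711.87, north 822 cos 60° = 411.00
Current position: (-1074.73, 2134.39). Target: (-3277, 18). Remaining: Δeast = -2202.27, Δnorth = -2116.39.
Bearing = atan2(-2202.27, -2116.39) mod 360° = 226.14°; distance = √((-2202.27)² + (-2116.39)²) = 3054.360 m.

226°, 3054 m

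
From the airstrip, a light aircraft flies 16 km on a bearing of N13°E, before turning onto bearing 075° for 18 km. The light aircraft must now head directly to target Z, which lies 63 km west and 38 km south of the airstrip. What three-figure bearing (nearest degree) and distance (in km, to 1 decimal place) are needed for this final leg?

Leg 1 (N13°E, 16 km): east 16 sin 13° = 3.60, north 16 cos 13° = 15.59
Leg 2 (075°, 18 km): east 18 sin 75° = 17.39, north 18 cos 75° = 4.66
Current position: (20.99, 20.25). Target: (-63, -38). Remaining: Δeast = -83.99, Δnorth = -58.25.
Bearing = atan2(-83.99, -58.25) mod 360° = 235.26°; distance = √((-83.99)² + (-58.25)²) = 102.208 km.

235°, 102.2 km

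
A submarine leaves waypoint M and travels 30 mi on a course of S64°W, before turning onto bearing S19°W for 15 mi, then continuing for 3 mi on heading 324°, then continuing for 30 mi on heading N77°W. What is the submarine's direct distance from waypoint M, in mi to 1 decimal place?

65.4 mi

Leg 1 (S64°W, 30 mi): east 30 sin 244° = -26.96, north 30 cos 244° = -13.15
Leg 2 (S19°W, 15 mi): east 15 sin 199° = -4.88, north 15 cos 199° = -14.18
Leg 3 (324°, 3 mi): east 3 sin 324° = -1.76, north 3 cos 324° = 2.43
Leg 4 (N77°W, 30 mi): east 30 sin 283° = -29.23, north 30 cos 283° = 6.75
Net: -62.84 east, -18.16 north. Distance = √((-62.84)² + (-18.16)²) = 65.413 mi.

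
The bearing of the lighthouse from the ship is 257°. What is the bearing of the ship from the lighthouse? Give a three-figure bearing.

077°

Back-bearing = 257° − 180° = 077°.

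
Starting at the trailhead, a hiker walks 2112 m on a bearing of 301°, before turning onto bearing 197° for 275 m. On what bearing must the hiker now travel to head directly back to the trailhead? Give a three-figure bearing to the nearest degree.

Leg 1 (301°, 2112 m): east 2112 sin 301° = -1810.34, north 2112 cos 301° = 1087.76
Leg 2 (197°, 275 m): east 275 sin 197° = -80.40, north 275 cos 197° = -262.98
Net displacement: -1890.74 east, 824.78 north. Direction back to start is (1890.74, -824.78): bearing = atan2(1890.74, -824.78) mod 360° = 113.57° ≈ 114°.

114°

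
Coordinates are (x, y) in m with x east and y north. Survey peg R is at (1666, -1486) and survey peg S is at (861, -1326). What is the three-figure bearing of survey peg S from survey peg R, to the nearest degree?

Δeast = 861 − 1666 = -805.00; Δnorth = -1326 − -1486 = 160.00.
Bearing = atan2(Δeast, Δnorth) mod 360° = 281.24° ≈ 281°.

281°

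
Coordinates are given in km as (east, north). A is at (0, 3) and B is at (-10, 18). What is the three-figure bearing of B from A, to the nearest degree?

326°

Δeast = -10 − 0 = -10.00; Δnorth = 18 − 3 = 15.00.
Bearing = atan2(Δeast, Δnorth) mod 360° = 326.31° ≈ 326°.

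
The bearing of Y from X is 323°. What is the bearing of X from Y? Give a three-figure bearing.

143°

Back-bearing = 323° − 180° = 143°.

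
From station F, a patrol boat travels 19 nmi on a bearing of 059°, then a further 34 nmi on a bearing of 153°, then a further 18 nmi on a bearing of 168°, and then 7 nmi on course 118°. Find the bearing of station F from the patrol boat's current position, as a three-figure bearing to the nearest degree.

Leg 1 (059°, 19 nmi): east 19 sin 59° = 16.29, north 19 cos 59° = 9.79
Leg 2 (153°, 34 nmi): east 34 sin 153° = 15.44, north 34 cos 153° = -30.29
Leg 3 (168°, 18 nmi): east 18 sin 168° = 3.74, north 18 cos 168° = -17.61
Leg 4 (118°, 7 nmi): east 7 sin 118° = 6.18, north 7 cos 118° = -3.29
Net displacement: 41.64 east, -41.40 north. Direction back to start is (-41.64, 41.40): bearing = atan2(-41.64, 41.40) mod 360° = 314.83° ≈ 315°.

315°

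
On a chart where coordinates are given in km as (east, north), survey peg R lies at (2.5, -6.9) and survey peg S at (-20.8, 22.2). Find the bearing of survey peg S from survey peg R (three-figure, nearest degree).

Δeast = -20.8 − 2.5 = -23.30; Δnorth = 22.2 − -6.9 = 29.10.
Bearing = atan2(Δeast, Δnorth) mod 360° = 321.32° ≈ 321°.

321°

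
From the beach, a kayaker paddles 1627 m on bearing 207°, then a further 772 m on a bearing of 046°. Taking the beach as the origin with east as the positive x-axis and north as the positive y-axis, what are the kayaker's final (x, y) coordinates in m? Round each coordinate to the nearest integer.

Leg 1 (207°, 1627 m): east 1627 sin 207° = -738.64, north 1627 cos 207° = -1449.67
Leg 2 (046°, 772 m): east 772 sin 46° = 555.33, north 772 cos 46° = 536.28
Summing: -183.31 m east, -913.39 m north → (-183, -913).

(-183, -913)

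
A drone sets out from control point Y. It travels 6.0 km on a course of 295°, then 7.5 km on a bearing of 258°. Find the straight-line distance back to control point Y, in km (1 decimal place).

Leg 1 (295°, 6.0 km): east 6.0 sin 295° = -5.44, north 6.0 cos 295° = 2.54
Leg 2 (258°, 7.5 km): east 7.5 sin 258° = -7.34, north 7.5 cos 258° = -1.56
Net: -12.77 east, 0.98 north. Distance = √((-12.77)² + (0.98)²) = 12.811 km.

12.8 km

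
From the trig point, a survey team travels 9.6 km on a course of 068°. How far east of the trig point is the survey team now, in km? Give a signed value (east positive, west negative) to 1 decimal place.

8.9 km

Leg 1 (068°, 9.6 km): east 9.6 sin 68° = 8.90, north 9.6 cos 68° = 3.60
Net east component: 8.90 km.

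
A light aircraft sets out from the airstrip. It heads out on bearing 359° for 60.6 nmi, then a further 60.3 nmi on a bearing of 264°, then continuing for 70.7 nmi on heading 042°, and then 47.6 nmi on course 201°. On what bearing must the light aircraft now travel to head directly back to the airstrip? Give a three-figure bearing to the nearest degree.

154°

Leg 1 (359°, 60.6 nmi): east 60.6 sin 359° = -1.06, north 60.6 cos 359° = 60.59
Leg 2 (264°, 60.3 nmi): east 60.3 sin 264° = -59.97, north 60.3 cos 264° = -6.30
Leg 3 (042°, 70.7 nmi): east 70.7 sin 42° = 47.31, north 70.7 cos 42° = 52.54
Leg 4 (201°, 47.6 nmi): east 47.6 sin 201° = -17.06, north 47.6 cos 201° = -44.44
Net displacement: -30.78 east, 62.39 north. Direction back to start is (30.78, -62.39): bearing = atan2(30.78, -62.39) mod 360° = 153.74° ≈ 154°.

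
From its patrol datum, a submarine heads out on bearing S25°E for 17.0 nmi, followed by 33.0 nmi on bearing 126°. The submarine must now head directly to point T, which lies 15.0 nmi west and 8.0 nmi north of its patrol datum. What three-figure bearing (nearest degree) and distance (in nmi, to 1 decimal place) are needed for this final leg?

311°, 65.0 nmi

Leg 1 (S25°E, 17.0 nmi): east 17.0 sin 155° = 7.18, north 17.0 cos 155° = -15.41
Leg 2 (126°, 33.0 nmi): east 33.0 sin 126° = 26.70, north 33.0 cos 126° = -19.40
Current position: (33.88, -34.80). Target: (-15.0, 8.0). Remaining: Δeast = -48.88, Δnorth = 42.80.
Bearing = atan2(-48.88, 42.80) mod 360° = 311.21°; distance = √((-48.88)² + (42.80)²) = 64.974 nmi.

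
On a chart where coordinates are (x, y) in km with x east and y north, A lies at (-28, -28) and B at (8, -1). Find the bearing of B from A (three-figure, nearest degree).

053°

Δeast = 8 − -28 = 36.00; Δnorth = -1 − -28 = 27.00.
Bearing = atan2(Δeast, Δnorth) mod 360° = 53.13° ≈ 053°.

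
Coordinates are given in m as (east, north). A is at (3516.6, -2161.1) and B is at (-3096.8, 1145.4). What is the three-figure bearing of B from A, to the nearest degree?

297°

Δeast = -3096.8 − 3516.6 = -6613.40; Δnorth = 1145.4 − -2161.1 = 3306.50.
Bearing = atan2(Δeast, Δnorth) mod 360° = 296.56° ≈ 297°.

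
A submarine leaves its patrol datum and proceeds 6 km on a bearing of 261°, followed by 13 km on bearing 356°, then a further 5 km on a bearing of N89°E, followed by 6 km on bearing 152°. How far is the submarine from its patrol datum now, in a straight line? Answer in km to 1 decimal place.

Leg 1 (261°, 6 km): east 6 sin 261° = -5.93, north 6 cos 261° = -0.94
Leg 2 (356°, 13 km): east 13 sin 356° = -0.91, north 13 cos 356° = 12.97
Leg 3 (N89°E, 5 km): east 5 sin 89° = 5.00, north 5 cos 89° = 0.09
Leg 4 (152°, 6 km): east 6 sin 152° = 2.82, north 6 cos 152° = -5.30
Net: 0.98 east, 6.82 north. Distance = √((0.98)² + (6.82)²) = 6.890 km.

6.9 km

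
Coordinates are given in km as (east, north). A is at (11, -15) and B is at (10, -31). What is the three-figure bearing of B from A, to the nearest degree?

Δeast = 10 − 11 = -1.00; Δnorth = -31 − -15 = -16.00.
Bearing = atan2(Δeast, Δnorth) mod 360° = 183.58° ≈ 184°.

184°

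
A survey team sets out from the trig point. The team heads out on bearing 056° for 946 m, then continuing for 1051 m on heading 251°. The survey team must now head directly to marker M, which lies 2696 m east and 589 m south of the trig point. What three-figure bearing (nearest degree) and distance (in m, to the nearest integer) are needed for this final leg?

Leg 1 (056°, 946 m): east 946 sin 56° = 784.27, north 946 cos 56° = 529.00
Leg 2 (251°, 1051 m): east 1051 sin 251° = -993.74, north 1051 cos 251° = -342.17
Current position: (-209.47, 186.82). Target: (2696, -589). Remaining: Δeast = 2905.47, Δnorth = -775.82.
Bearing = atan2(2905.47, -775.82) mod 360° = 104.95°; distance = √((2905.47)² + (-775.82)²) = 3007.268 m.

105°, 3007 m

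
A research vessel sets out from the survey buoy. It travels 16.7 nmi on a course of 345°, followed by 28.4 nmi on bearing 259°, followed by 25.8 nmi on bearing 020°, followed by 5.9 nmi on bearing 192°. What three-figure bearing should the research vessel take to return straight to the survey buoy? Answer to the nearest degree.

140°

Leg 1 (345°, 16.7 nmi): east 16.7 sin 345° = -4.32, north 16.7 cos 345° = 16.13
Leg 2 (259°, 28.4 nmi): east 28.4 sin 259° = -27.88, north 28.4 cos 259° = -5.42
Leg 3 (020°, 25.8 nmi): east 25.8 sin 20° = 8.82, north 25.8 cos 20° = 24.24
Leg 4 (192°, 5.9 nmi): east 5.9 sin 192° = -1.23, north 5.9 cos 192° = -5.77
Net displacement: -24.60 east, 29.18 north. Direction back to start is (24.60, -29.18): bearing = atan2(24.60, -29.18) mod 360° = 139.87° ≈ 140°.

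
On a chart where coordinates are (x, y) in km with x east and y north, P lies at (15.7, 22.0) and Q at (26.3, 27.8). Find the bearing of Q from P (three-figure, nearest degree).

061°

Δeast = 26.3 − 15.7 = 10.60; Δnorth = 27.8 − 22.0 = 5.80.
Bearing = atan2(Δeast, Δnorth) mod 360° = 61.31° ≈ 061°.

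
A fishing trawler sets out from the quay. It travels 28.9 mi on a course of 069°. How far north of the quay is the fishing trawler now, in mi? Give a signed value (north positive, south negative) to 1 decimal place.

Leg 1 (069°, 28.9 mi): east 28.9 sin 69° = 26.98, north 28.9 cos 69° = 10.36
Net north component: 10.36 mi.

10.4 mi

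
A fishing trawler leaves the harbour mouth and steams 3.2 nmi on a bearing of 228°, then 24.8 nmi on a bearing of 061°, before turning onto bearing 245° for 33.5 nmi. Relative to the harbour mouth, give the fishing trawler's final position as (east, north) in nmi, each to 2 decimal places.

Leg 1 (228°, 3.2 nmi): east 3.2 sin 228° = -2.38, north 3.2 cos 228° = -2.14
Leg 2 (061°, 24.8 nmi): east 24.8 sin 61° = 21.69, north 24.8 cos 61° = 12.02
Leg 3 (245°, 33.5 nmi): east 33.5 sin 245° = -30.36, north 33.5 cos 245° = -14.16
Summing: -11.05 nmi east, -4.28 nmi north → (-11.05, -4.28).

(-11.05, -4.28)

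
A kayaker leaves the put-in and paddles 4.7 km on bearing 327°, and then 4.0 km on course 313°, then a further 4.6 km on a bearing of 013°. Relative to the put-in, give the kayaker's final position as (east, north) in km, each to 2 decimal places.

(-4.45, 11.15)

Leg 1 (327°, 4.7 km): east 4.7 sin 327° = -2.56, north 4.7 cos 327° = 3.94
Leg 2 (313°, 4.0 km): east 4.0 sin 313° = -2.93, north 4.0 cos 313° = 2.73
Leg 3 (013°, 4.6 km): east 4.6 sin 13° = 1.03, north 4.6 cos 13° = 4.48
Summing: -4.45 km east, 11.15 km north → (-4.45, 11.15).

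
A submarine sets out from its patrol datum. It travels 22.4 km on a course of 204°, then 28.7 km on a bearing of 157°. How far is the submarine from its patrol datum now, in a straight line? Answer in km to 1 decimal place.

46.9 km

Leg 1 (204°, 22.4 km): east 22.4 sin 204° = -9.11, north 22.4 cos 204° = -20.46
Leg 2 (157°, 28.7 km): east 28.7 sin 157° = 11.21, north 28.7 cos 157° = -26.42
Net: 2.10 east, -46.88 north. Distance = √((2.10)² + (-46.88)²) = 46.929 km.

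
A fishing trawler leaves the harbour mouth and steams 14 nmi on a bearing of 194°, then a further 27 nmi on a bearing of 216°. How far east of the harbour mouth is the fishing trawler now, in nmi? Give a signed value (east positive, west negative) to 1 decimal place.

Leg 1 (194°, 14 nmi): east 14 sin 194° = -3.39, north 14 cos 194° = -13.58
Leg 2 (216°, 27 nmi): east 27 sin 216° = -15.87, north 27 cos 216° = -21.84
Net east component: -19.26 nmi.

-19.3 nmi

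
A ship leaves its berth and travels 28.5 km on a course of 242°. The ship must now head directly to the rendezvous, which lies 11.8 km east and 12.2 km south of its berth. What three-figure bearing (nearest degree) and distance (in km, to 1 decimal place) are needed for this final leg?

Leg 1 (242°, 28.5 km): east 28.5 sin 242° = -25.16, north 28.5 cos 242° = -13.38
Current position: (-25.16, -13.38). Target: (11.8, -12.2). Remaining: Δeast = 36.96, Δnorth = 1.18.
Bearing = atan2(36.96, 1.18) mod 360° = 88.17°; distance = √((36.96)² + (1.18)²) = 36.983 km.

088°, 37.0 km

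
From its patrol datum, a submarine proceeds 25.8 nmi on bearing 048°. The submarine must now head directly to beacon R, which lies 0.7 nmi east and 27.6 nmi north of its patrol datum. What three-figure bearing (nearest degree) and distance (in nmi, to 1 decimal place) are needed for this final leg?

299°, 21.2 nmi

Leg 1 (048°, 25.8 nmi): east 25.8 sin 48° = 19.17, north 25.8 cos 48° = 17.26
Current position: (19.17, 17.26). Target: (0.7, 27.6). Remaining: Δeast = -18.47, Δnorth = 10.34.
Bearing = atan2(-18.47, 10.34) mod 360° = 299.23°; distance = √((-18.47)² + (10.34)²) = 21.168 nmi.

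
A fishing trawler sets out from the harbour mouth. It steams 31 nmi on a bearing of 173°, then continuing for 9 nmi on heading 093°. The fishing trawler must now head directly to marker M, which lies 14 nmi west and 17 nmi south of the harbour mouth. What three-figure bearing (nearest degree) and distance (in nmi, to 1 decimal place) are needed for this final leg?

298°, 30.3 nmi

Leg 1 (173°, 31 nmi): east 31 sin 173° = 3.78, north 31 cos 173° = -30.77
Leg 2 (093°, 9 nmi): east 9 sin 93° = 8.99, north 9 cos 93° = -0.47
Current position: (12.77, -31.24). Target: (-14, -17). Remaining: Δeast = -26.77, Δnorth = 14.24.
Bearing = atan2(-26.77, 14.24) mod 360° = 298.01°; distance = √((-26.77)² + (14.24)²) = 30.318 nmi.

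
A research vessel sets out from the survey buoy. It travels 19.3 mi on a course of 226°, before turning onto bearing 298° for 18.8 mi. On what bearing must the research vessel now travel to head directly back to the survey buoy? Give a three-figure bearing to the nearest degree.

Leg 1 (226°, 19.3 mi): east 19.3 sin 226° = -13.88, north 19.3 cos 226° = -13.41
Leg 2 (298°, 18.8 mi): east 18.8 sin 298° = -16.60, north 18.8 cos 298° = 8.83
Net displacement: -30.48 east, -4.58 north. Direction back to start is (30.48, 4.58): bearing = atan2(30.48, 4.58) mod 360° = 81.45° ≈ 081°.

081°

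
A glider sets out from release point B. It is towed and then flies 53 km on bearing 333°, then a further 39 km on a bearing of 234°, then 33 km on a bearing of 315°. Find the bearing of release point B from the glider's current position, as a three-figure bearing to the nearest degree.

Leg 1 (333°, 53 km): east 53 sin 333° = -24.06, north 53 cos 333° = 47.22
Leg 2 (234°, 39 km): east 39 sin 234° = -31.55, north 39 cos 234° = -22.92
Leg 3 (315°, 33 km): east 33 sin 315° = -23.33, north 33 cos 315° = 23.33
Net displacement: -78.95 east, 47.63 north. Direction back to start is (78.95, -47.63): bearing = atan2(78.95, -47.63) mod 360° = 121.11° ≈ 121°.

121°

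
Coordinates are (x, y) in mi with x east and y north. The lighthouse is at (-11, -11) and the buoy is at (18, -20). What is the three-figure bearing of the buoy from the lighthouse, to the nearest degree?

Δeast = 18 − -11 = 29.00; Δnorth = -20 − -11 = -9.00.
Bearing = atan2(Δeast, Δnorth) mod 360° = 107.24° ≈ 107°.

107°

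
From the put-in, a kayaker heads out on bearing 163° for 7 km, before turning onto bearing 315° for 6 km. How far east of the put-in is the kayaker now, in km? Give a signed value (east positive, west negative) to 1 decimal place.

-2.2 km

Leg 1 (163°, 7 km): east 7 sin 163° = 2.05, north 7 cos 163° = -6.69
Leg 2 (315°, 6 km): east 6 sin 315° = -4.24, north 6 cos 315° = 4.24
Net east component: -2.20 km.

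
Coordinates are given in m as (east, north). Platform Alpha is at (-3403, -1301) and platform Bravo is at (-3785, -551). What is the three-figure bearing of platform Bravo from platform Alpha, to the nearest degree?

Δeast = -3785 − -3403 = -382.00; Δnorth = -551 − -1301 = 750.00.
Bearing = atan2(Δeast, Δnorth) mod 360° = 333.01° ≈ 333°.

333°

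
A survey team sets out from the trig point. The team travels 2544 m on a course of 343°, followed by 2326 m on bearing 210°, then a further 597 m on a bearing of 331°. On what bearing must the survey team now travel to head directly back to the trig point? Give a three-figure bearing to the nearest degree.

Leg 1 (343°, 2544 m): east 2544 sin 343° = -743.79, north 2544 cos 343° = 2432.84
Leg 2 (210°, 2326 m): east 2326 sin 210° = -1163.00, north 2326 cos 210° = -2014.38
Leg 3 (331°, 597 m): east 597 sin 331° = -289.43, north 597 cos 331° = 522.15
Net displacement: -2196.22 east, 940.61 north. Direction back to start is (2196.22, -940.61): bearing = atan2(2196.22, -940.61) mod 360° = 113.18° ≈ 113°.

113°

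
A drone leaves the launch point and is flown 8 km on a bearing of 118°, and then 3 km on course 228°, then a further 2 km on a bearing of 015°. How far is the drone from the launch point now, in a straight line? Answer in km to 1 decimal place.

Leg 1 (118°, 8 km): east 8 sin 118° = 7.06, north 8 cos 118° = -3.76
Leg 2 (228°, 3 km): east 3 sin 228° = -2.23, north 3 cos 228° = -2.01
Leg 3 (015°, 2 km): east 2 sin 15° = 0.52, north 2 cos 15° = 1.93
Net: 5.35 east, -3.83 north. Distance = √((5.35)² + (-3.83)²) = 6.582 km.

6.6 km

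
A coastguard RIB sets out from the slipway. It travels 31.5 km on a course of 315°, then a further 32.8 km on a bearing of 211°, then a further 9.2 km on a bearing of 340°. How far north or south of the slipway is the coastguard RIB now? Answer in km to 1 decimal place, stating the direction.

Leg 1 (315°, 31.5 km): east 31.5 sin 315° = -22.27, north 31.5 cos 315° = 22.27
Leg 2 (211°, 32.8 km): east 32.8 sin 211° = -16.89, north 32.8 cos 211° = -28.12
Leg 3 (340°, 9.2 km): east 9.2 sin 340° = -3.15, north 9.2 cos 340° = 8.65
Net north component: 2.80 km.

2.8 km north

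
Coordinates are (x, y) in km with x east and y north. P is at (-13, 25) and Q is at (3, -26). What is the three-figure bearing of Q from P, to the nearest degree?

Δeast = 3 − -13 = 16.00; Δnorth = -26 − 25 = -51.00.
Bearing = atan2(Δeast, Δnorth) mod 360° = 162.58° ≈ 163°.

163°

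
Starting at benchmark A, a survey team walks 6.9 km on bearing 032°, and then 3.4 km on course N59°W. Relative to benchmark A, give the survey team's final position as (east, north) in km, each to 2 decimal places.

(0.74, 7.60)

Leg 1 (032°, 6.9 km): east 6.9 sin 32° = 3.66, north 6.9 cos 32° = 5.85
Leg 2 (N59°W, 3.4 km): east 3.4 sin 301° = -2.91, north 3.4 cos 301° = 1.75
Summing: 0.74 km east, 7.60 km north → (0.74, 7.60).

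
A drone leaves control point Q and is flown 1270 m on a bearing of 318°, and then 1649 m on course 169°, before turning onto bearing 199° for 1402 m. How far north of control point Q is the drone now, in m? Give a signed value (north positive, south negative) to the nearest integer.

-2001 m

Leg 1 (318°, 1270 m): east 1270 sin 318° = -849.80, north 1270 cos 318° = 943.79
Leg 2 (169°, 1649 m): east 1649 sin 169° = 314.64, north 1649 cos 169° = -1618.70
Leg 3 (199°, 1402 m): east 1402 sin 199° = -456.45, north 1402 cos 199° = -1325.62
Net north component: -2000.53 m.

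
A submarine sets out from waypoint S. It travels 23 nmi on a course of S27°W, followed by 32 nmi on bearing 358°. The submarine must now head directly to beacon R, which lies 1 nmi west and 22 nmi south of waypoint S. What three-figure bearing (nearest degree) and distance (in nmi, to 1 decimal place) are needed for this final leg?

Leg 1 (S27°W, 23 nmi): east 23 sin 207° = -10.44, north 23 cos 207° = -20.49
Leg 2 (358°, 32 nmi): east 32 sin 358° = -1.12, north 32 cos 358° = 31.98
Current position: (-11.56, 11.49). Target: (-1, -22). Remaining: Δeast = 10.56, Δnorth = -33.49.
Bearing = atan2(10.56, -33.49) mod 360° = 162.50°; distance = √((10.56)² + (-33.49)²) = 35.112 nmi.

162°, 35.1 nmi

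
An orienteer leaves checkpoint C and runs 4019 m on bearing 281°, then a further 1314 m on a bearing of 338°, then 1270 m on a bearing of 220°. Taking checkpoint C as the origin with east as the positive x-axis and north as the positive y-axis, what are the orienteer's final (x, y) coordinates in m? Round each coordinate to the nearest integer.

(-5254, 1012)

Leg 1 (281°, 4019 m): east 4019 sin 281° = -3945.16, north 4019 cos 281° = 766.86
Leg 2 (338°, 1314 m): east 1314 sin 338° = -492.23, north 1314 cos 338° = 1218.32
Leg 3 (220°, 1270 m): east 1270 sin 220° = -816.34, north 1270 cos 220° = -972.88
Summing: -5253.73 m east, 1012.30 m north → (-5254, 1012).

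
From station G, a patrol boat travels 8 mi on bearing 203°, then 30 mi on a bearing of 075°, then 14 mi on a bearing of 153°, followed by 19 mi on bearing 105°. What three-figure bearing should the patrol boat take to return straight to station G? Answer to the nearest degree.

Leg 1 (203°, 8 mi): east 8 sin 203° = -3.13, north 8 cos 203° = -7.36
Leg 2 (075°, 30 mi): east 30 sin 75° = 28.98, north 30 cos 75° = 7.76
Leg 3 (153°, 14 mi): east 14 sin 153° = 6.36, north 14 cos 153° = -12.47
Leg 4 (105°, 19 mi): east 19 sin 105° = 18.35, north 19 cos 105° = -4.92
Net displacement: 50.56 east, -16.99 north. Direction back to start is (-50.56, 16.99): bearing = atan2(-50.56, 16.99) mod 360° = 288.58° ≈ 289°.

289°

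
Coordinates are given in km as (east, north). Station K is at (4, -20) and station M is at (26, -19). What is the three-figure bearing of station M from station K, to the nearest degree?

Δeast = 26 − 4 = 22.00; Δnorth = -19 − -20 = 1.00.
Bearing = atan2(Δeast, Δnorth) mod 360° = 87.40° ≈ 087°.

087°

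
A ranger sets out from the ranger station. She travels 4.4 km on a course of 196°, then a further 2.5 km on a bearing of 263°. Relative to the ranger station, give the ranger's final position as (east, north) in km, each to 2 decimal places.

Leg 1 (196°, 4.4 km): east 4.4 sin 196° = -1.21, north 4.4 cos 196° = -4.23
Leg 2 (263°, 2.5 km): east 2.5 sin 263° = -2.48, north 2.5 cos 263° = -0.30
Summing: -3.69 km east, -4.53 km north → (-3.69, -4.53).

(-3.69, -4.53)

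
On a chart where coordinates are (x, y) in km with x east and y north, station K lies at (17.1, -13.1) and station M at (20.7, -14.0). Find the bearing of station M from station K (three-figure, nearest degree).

Δeast = 20.7 − 17.1 = 3.60; Δnorth = -14.0 − -13.1 = -0.90.
Bearing = atan2(Δeast, Δnorth) mod 360° = 104.04° ≈ 104°.

104°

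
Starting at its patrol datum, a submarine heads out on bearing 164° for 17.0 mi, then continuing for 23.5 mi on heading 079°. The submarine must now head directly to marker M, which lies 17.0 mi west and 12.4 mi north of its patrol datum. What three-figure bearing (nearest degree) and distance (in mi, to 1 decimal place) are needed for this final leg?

298°, 50.9 mi

Leg 1 (164°, 17.0 mi): east 17.0 sin 164° = 4.69, north 17.0 cos 164° = -16.34
Leg 2 (079°, 23.5 mi): east 23.5 sin 79° = 23.07, north 23.5 cos 79° = 4.48
Current position: (27.75, -11.86). Target: (-17.0, 12.4). Remaining: Δeast = -44.75, Δnorth = 24.26.
Bearing = atan2(-44.75, 24.26) mod 360° = 298.46°; distance = √((-44.75)² + (24.26)²) = 50.905 mi.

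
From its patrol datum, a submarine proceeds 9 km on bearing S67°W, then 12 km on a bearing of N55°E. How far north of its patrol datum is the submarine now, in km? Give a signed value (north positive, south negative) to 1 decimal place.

Leg 1 (S67°W, 9 km): east 9 sin 247° = -8.28, north 9 cos 247° = -3.52
Leg 2 (N55°E, 12 km): east 12 sin 55° = 9.83, north 12 cos 55° = 6.88
Net north component: 3.37 km.

3.4 km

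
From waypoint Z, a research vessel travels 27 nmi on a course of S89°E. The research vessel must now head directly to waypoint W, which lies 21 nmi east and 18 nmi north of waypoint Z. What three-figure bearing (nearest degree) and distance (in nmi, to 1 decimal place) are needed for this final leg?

342°, 19.4 nmi

Leg 1 (S89°E, 27 nmi): east 27 sin 91° = 27.00, north 27 cos 91° = -0.47
Current position: (27.00, -0.47). Target: (21, 18). Remaining: Δeast = -6.00, Δnorth = 18.47.
Bearing = atan2(-6.00, 18.47) mod 360° = 342.02°; distance = √((-6.00)² + (18.47)²) = 19.420 nmi.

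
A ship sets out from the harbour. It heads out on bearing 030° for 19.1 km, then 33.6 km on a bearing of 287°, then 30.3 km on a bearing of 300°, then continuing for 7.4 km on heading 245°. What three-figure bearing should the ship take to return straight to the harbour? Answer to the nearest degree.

125°

Leg 1 (030°, 19.1 km): east 19.1 sin 30° = 9.55, north 19.1 cos 30° = 16.54
Leg 2 (287°, 33.6 km): east 33.6 sin 287° = -32.13, north 33.6 cos 287° = 9.82
Leg 3 (300°, 30.3 km): east 30.3 sin 300° = -26.24, north 30.3 cos 300° = 15.15
Leg 4 (245°, 7.4 km): east 7.4 sin 245° = -6.71, north 7.4 cos 245° = -3.13
Net displacement: -55.53 east, 38.39 north. Direction back to start is (55.53, -38.39): bearing = atan2(55.53, -38.39) mod 360° = 124.66° ≈ 125°.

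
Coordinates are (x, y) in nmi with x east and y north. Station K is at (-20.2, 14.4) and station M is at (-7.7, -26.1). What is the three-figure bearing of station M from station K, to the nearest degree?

Δeast = -7.7 − -20.2 = 12.50; Δnorth = -26.1 − 14.4 = -40.50.
Bearing = atan2(Δeast, Δnorth) mod 360° = 162.85° ≈ 163°.

163°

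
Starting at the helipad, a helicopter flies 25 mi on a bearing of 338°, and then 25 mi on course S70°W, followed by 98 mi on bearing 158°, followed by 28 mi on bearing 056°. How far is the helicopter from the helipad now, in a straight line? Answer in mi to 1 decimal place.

66.3 mi

Leg 1 (338°, 25 mi): east 25 sin 338° = -9.37, north 25 cos 338° = 23.18
Leg 2 (S70°W, 25 mi): east 25 sin 250° = -23.49, north 25 cos 250° = -8.55
Leg 3 (158°, 98 mi): east 98 sin 158° = 36.71, north 98 cos 158° = -90.86
Leg 4 (056°, 28 mi): east 28 sin 56° = 23.21, north 28 cos 56° = 15.66
Net: 27.07 east, -60.58 north. Distance = √((27.07)² + (-60.58)²) = 66.350 mi.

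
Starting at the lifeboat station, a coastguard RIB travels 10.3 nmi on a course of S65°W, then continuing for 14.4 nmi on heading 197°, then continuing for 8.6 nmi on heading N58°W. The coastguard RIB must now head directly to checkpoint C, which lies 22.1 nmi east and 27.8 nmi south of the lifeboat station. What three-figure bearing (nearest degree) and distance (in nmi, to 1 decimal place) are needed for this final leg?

108°, 45.2 nmi

Leg 1 (S65°W, 10.3 nmi): east 10.3 sin 245° = -9.33, north 10.3 cos 245° = -4.35
Leg 2 (197°, 14.4 nmi): east 14.4 sin 197° = -4.21, north 14.4 cos 197° = -13.77
Leg 3 (N58°W, 8.6 nmi): east 8.6 sin 302° = -7.29, north 8.6 cos 302° = 4.56
Current position: (-20.84, -13.57). Target: (22.1, -27.8). Remaining: Δeast = 42.94, Δnorth = -14.23.
Bearing = atan2(42.94, -14.23) mod 360° = 108.34°; distance = √((42.94)² + (-14.23)²) = 45.236 nmi.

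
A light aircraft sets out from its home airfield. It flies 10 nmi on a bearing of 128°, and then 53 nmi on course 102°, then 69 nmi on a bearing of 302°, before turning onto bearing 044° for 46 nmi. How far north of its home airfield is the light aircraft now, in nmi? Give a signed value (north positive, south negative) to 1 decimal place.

Leg 1 (128°, 10 nmi): east 10 sin 128° = 7.88, north 10 cos 128° = -6.16
Leg 2 (102°, 53 nmi): east 53 sin 102° = 51.84, north 53 cos 102° = -11.02
Leg 3 (302°, 69 nmi): east 69 sin 302° = -58.52, north 69 cos 302° = 36.56
Leg 4 (044°, 46 nmi): east 46 sin 44° = 31.95, north 46 cos 44° = 33.09
Net north component: 52.48 nmi.

52.5 nmi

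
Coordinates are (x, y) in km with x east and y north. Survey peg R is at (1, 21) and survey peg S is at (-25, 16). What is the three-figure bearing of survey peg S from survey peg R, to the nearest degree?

Δeast = -25 − 1 = -26.00; Δnorth = 16 − 21 = -5.00.
Bearing = atan2(Δeast, Δnorth) mod 360° = 259.11° ≈ 259°.

259°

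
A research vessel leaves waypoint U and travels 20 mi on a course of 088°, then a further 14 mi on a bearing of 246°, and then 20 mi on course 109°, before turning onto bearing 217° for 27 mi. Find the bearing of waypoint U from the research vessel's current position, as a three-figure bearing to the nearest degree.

Leg 1 (088°, 20 mi): east 20 sin 88° = 19.99, north 20 cos 88° = 0.70
Leg 2 (246°, 14 mi): east 14 sin 246° = -12.79, north 14 cos 246° = -5.69
Leg 3 (109°, 20 mi): east 20 sin 109° = 18.91, north 20 cos 109° = -6.51
Leg 4 (217°, 27 mi): east 27 sin 217° = -16.25, north 27 cos 217° = -21.56
Net displacement: 9.86 east, -33.07 north. Direction back to start is (-9.86, 33.07): bearing = atan2(-9.86, 33.07) mod 360° = 343.40° ≈ 343°.

343°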